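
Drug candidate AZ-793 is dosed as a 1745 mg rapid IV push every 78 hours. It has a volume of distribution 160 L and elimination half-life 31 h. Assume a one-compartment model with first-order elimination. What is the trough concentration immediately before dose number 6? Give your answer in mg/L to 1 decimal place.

f = (1/2)^(τ/t½) = (1/2)^(78/31) ≈ 0.1748.
C₀ = D/Vd = 1745/160 ≈ 10.906 mg/L.
Before the 6th dose, 5 doses have been given. Superposition: Cmin = C₀·(f + f² + … + f^5).
≈ 10.906 × (0.1748 + 0.0306 + 0.0053 + 0.0009 + 0.0002) ≈ 10.906 × 0.2118 ≈ 2.310 mg/L.

2.3 mg/L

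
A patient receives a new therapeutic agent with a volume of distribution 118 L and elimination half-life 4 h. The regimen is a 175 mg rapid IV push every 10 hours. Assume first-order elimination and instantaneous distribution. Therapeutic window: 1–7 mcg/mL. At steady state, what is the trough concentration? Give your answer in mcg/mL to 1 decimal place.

k = ln2/t½ = ln2/4 ≈ 0.173287 h⁻¹; fraction remaining f = e^(−kτ) = e^(−0.173287×10) ≈ 0.1768.
Accumulation ratio R = 1/(1 − f) ≈ 1/0.8232 ≈ 1.2148.
Each bolus raises the concentration by D/Vd = 175/118 ≈ 1.483 mcg/mL.
Cmax,ss = C₀/(1 − f) ≈ 1.483/0.8232 ≈ 1.802 mcg/mL.
Steady-state trough Cmin,ss = Cmax,ss·f ≈ 1.802 × 0.1768 ≈ 0.319 mcg/mL.
Trough 0.3 mcg/mL vs MEC 1 mcg/mL: subtherapeutic.

0.3 mcg/mL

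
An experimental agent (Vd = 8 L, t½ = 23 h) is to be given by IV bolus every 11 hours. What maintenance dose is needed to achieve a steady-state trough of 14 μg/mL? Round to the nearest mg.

44 mg

τ/t½ = 11/23 ≈ 0.47826, so f = (1/2)^(11/23) ≈ 0.717842.
Cmin,ss = (D/Vd)·f/(1−f), so D = Cmin,ss·Vd·(1−f)/f.
D = 14 × 8 × (1−f)/f ≈ 14 × 8 × 0.39306 ≈ 44.02 mg.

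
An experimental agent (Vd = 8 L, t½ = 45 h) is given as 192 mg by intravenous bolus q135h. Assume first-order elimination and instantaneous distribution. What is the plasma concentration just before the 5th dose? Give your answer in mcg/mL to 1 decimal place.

3.4 mcg/mL

f = (1/2)^(τ/t½) = (1/2)^(135/45) ≈ 0.1250.
C₀ = D/Vd = 192/8 ≈ 24.000 mcg/mL.
Before the 5th dose, 4 doses have been given. Superposition: Cmin = C₀·(f + f² + … + f^4).
≈ 24.000 × (0.1250 + 0.0156 + 0.0020 + 0.0002) ≈ 24.000 × 0.1428 ≈ 3.427 mcg/mL.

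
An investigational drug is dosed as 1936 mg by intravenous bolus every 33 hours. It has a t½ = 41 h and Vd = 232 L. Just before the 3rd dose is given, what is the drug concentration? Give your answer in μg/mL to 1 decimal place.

7.5 μg/mL

f = (1/2)^(τ/t½) = (1/2)^(33/41) ≈ 0.5724.
C₀ = D/Vd = 1936/232 ≈ 8.345 μg/mL.
Before the 3rd dose, 2 doses have been given. Superposition: Cmin = C₀·(f + f²).
≈ 8.345 × (0.5724 + 0.3276) ≈ 8.345 × 0.9000 ≈ 7.511 μg/mL.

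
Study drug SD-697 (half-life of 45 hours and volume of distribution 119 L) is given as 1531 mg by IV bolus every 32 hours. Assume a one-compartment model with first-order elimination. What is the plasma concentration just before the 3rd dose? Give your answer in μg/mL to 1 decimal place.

f = (1/2)^(τ/t½) = (1/2)^(32/45) ≈ 0.6108.
C₀ = D/Vd = 1531/119 ≈ 12.866 μg/mL.
Before the 3rd dose, 2 doses have been given. Superposition: Cmin = C₀·(f + f²).
≈ 12.866 × (0.6108 + 0.3731) ≈ 12.866 × 0.9839 ≈ 12.659 μg/mL.

12.7 μg/mL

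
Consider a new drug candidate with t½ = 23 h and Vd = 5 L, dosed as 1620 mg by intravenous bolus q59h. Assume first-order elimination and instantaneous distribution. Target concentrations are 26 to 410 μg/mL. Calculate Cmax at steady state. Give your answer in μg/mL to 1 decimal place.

389.9 μg/mL

Over one 59-h interval, 59/23 ≈ 2.5652 half-lives elapse, leaving f ≈ 0.1690 of each dose.
Accumulation ratio R = 1/(1 − f) ≈ 1/0.8310 ≈ 1.2034.
Single-dose peak C₀ = D/Vd = 1620/5 ≈ 324.000 μg/mL.
Steady-state peak Cmax,ss = C₀·R ≈ 324.000 × 1.2034 ≈ 389.902 μg/mL.
Peak 389.9 μg/mL vs MTC 410 μg/mL: below toxic threshold.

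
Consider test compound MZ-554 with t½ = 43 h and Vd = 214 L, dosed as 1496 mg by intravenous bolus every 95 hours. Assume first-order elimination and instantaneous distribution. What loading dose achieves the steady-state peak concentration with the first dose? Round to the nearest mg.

1909 mg

f = (1/2)^(95/43) ≈ 0.216239; accumulation ratio R = 1/(1−f) ≈ 1.27590.
Loading dose to hit Cmax,ss on first dose: D_load = D_maint·R ≈ 1496 × 1.27590 ≈ 1908.75 mg.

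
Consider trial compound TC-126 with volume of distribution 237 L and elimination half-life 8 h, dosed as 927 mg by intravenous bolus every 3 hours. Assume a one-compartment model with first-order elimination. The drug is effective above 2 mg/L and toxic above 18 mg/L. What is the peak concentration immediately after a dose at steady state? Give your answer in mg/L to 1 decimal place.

k = ln2/t½ = ln2/8 ≈ 0.086643 h⁻¹; fraction remaining f = e^(−kτ) = e^(−0.086643×3) ≈ 0.7711.
Accumulation ratio R = 1/(1 − f) ≈ 1/0.2289 ≈ 4.3687.
Single-dose peak C₀ = D/Vd = 927/237 ≈ 3.911 mg/L.
Steady-state peak Cmax,ss = C₀·R ≈ 3.911 × 4.3687 ≈ 17.086 mg/L.
Peak 17.1 mg/L vs MTC 18 mg/L: below toxic threshold.

17.1 mg/L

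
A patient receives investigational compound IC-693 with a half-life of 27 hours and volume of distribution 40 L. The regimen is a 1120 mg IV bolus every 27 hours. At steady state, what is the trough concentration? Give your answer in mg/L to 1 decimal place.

28.0 mg/L

The dosing interval is 1 half-life, so f = 2^(−1) = 0.5.
Accumulation ratio R = 1/(1 − f) = 1/0.5 = 2/1.
Single-dose peak C₀ = D/Vd = 1120/40 = 28 mg/L.
Steady-state peak Cmax,ss = C₀·R = 28 × 2/1 ≈ 56.000 mg/L.
Steady-state trough Cmin,ss = Cmax,ss·f ≈ 56.000 × 0.5 ≈ 28.000 mg/L.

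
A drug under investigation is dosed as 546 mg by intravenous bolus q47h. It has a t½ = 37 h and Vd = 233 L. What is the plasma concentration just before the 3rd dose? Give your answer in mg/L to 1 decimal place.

f = (1/2)^(τ/t½) = (1/2)^(47/37) ≈ 0.4146.
C₀ = D/Vd = 546/233 ≈ 2.343 mg/L.
Before the 3rd dose, 2 doses have been given. Superposition: Cmin = C₀·(f + f²).
≈ 2.343 × (0.4146 + 0.1719) ≈ 2.343 × 0.5865 ≈ 1.374 mg/L.

1.4 mg/L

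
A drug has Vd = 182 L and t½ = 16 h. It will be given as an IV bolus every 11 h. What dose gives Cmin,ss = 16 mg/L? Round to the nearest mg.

1778 mg

τ/t½ = 11/16 ≈ 0.6875, so f = (1/2)^(11/16) ≈ 0.620929.
Cmin,ss = (D/Vd)·f/(1−f), so D = Cmin,ss·Vd·(1−f)/f.
D = 16 × 182 × (1−f)/f ≈ 16 × 182 × 0.61049 ≈ 1777.75 mg.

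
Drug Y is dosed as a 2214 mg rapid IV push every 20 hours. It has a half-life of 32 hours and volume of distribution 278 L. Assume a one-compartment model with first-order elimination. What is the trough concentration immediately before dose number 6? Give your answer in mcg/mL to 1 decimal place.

13.0 mcg/mL

f = (1/2)^(τ/t½) = (1/2)^(20/32) ≈ 0.6484.
C₀ = D/Vd = 2214/278 ≈ 7.964 mcg/mL.
Before the 6th dose, 5 doses have been given. Superposition: Cmin = C₀·(f + f² + … + f^5).
≈ 7.964 × (0.6484 + 0.4204 + 0.2726 + 0.1768 + 0.1146) ≈ 7.964 × 1.6328 ≈ 13.004 mcg/mL.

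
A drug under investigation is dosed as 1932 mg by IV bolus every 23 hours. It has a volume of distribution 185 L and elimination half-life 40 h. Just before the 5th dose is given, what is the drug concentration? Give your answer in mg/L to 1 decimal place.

17.0 mg/L

f = (1/2)^(τ/t½) = (1/2)^(23/40) ≈ 0.6713.
C₀ = D/Vd = 1932/185 ≈ 10.443 mg/L.
Before the 5th dose, 4 doses have been given. Superposition: Cmin = C₀·(f + f² + … + f^4).
≈ 10.443 × (0.6713 + 0.4506 + 0.3025 + 0.2031) ≈ 10.443 × 1.6275 ≈ 16.996 mg/L.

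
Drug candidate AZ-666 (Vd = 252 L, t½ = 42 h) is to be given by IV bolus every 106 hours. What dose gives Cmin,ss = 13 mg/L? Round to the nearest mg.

15564 mg

τ/t½ = 106/42 ≈ 2.5238, so f = (1/2)^(106/42) ≈ 0.173883.
Cmin,ss = (D/Vd)·f/(1−f), so D = Cmin,ss·Vd·(1−f)/f.
D = 13 × 252 × (1−f)/f ≈ 13 × 252 × 4.75099 ≈ 15564.24 mg.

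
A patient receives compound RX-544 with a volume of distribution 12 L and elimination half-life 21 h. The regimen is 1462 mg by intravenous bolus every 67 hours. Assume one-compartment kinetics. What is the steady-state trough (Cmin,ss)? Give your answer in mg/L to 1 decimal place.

Over one 67-h interval, 67/21 ≈ 3.1905 half-lives elapse, leaving f ≈ 0.1095 of each dose.
Accumulation ratio R = 1/(1 − f) ≈ 1/0.8905 ≈ 1.1230.
Single-dose peak C₀ = D/Vd = 1462/12 ≈ 121.833 mg/L.
Steady-state peak Cmax,ss = C₀·R ≈ 121.833 × 1.1230 ≈ 136.818 mg/L.
Steady-state trough Cmin,ss = Cmax,ss·f ≈ 136.818 × 0.1095 ≈ 14.982 mg/L.

15.0 mg/L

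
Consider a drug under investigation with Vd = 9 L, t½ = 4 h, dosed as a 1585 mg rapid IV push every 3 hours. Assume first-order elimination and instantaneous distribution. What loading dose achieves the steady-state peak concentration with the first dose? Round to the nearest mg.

f = (1/2)^(3/4) ≈ 0.594604; accumulation ratio R = 1/(1−f) ≈ 2.46672.
Loading dose to hit Cmax,ss on first dose: D_load = D_maint·R ≈ 1585 × 2.46672 ≈ 3909.75 mg.

3910 mg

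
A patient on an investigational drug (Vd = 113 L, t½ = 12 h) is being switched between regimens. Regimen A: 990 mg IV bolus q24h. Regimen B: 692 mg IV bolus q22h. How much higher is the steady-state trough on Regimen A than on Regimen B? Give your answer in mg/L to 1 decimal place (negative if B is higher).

Regimen A: f = (1/2)^(24/12) ≈ 0.2500; Cmin,ss = (990/113)·f/(1−f) ≈ 2.920 mg/L.
Regimen B: f = (1/2)^(22/12) ≈ 0.2806; Cmin,ss = (692/113)·f/(1−f) ≈ 2.389 mg/L.
Difference ≈ 2.920 − 2.389 ≈ 0.531 mg/L.

0.5 mg/L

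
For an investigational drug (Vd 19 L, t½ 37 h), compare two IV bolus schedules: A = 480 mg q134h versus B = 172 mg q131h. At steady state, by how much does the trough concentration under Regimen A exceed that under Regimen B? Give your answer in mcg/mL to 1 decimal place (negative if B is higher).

1.4 mcg/mL

Regimen A: f = (1/2)^(134/37) ≈ 0.0812; Cmin,ss = (480/19)·f/(1−f) ≈ 2.233 mcg/mL.
Regimen B: f = (1/2)^(131/37) ≈ 0.0859; Cmin,ss = (172/19)·f/(1−f) ≈ 0.851 mcg/mL.
Difference ≈ 2.233 − 0.851 ≈ 1.382 mcg/mL.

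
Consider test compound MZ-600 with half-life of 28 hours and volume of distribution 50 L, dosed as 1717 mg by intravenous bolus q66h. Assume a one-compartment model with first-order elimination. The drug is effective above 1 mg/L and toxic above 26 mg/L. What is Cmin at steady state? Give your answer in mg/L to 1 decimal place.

8.3 mg/L

k = ln2/t½ = ln2/28 ≈ 0.024755 h⁻¹; fraction remaining f = e^(−kτ) = e^(−0.024755×66) ≈ 0.1952.
Each bolus raises the concentration by D/Vd = 1717/50 ≈ 34.340 mg/L.
Steady-state trough Cmin,ss = C₀·f/(1−f) ≈ 34.340 × 0.1952/0.8048 ≈ 8.329 mg/L.
Trough 8.3 mg/L vs MEC 1 mg/L: adequate.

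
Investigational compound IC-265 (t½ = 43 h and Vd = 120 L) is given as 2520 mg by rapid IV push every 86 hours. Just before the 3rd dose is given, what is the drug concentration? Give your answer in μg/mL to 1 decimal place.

6.6 μg/mL

f = (1/2)^(τ/t½) = (1/2)^(86/43) ≈ 0.2500.
C₀ = D/Vd = 2520/120 ≈ 21.000 μg/mL.
Before the 3rd dose, 2 doses have been given. Superposition: Cmin = C₀·(f + f²).
≈ 21.000 × (0.2500 + 0.0625) ≈ 21.000 × 0.3125 ≈ 6.562 μg/mL.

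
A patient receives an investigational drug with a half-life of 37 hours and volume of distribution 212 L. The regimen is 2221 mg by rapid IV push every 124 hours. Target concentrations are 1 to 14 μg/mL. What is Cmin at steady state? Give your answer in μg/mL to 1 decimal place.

Over one 124-h interval, 124/37 ≈ 3.3514 half-lives elapse, leaving f ≈ 0.0980 of each dose.
At steady state, accumulation factor R = 1/(1 − e^(−kτ)) ≈ 1.1086.
Each bolus raises the concentration by D/Vd = 2221/212 ≈ 10.476 μg/mL.
Cmax,ss = C₀/(1 − f) ≈ 10.476/0.9020 ≈ 11.614 μg/mL.
One interval later, Cmin,ss = Cmax,ss·e^(−kτ) ≈ 11.614 × 0.0980 ≈ 1.138 μg/mL.
Trough 1.1 μg/mL vs MEC 1 μg/mL: adequate.

1.1 μg/mL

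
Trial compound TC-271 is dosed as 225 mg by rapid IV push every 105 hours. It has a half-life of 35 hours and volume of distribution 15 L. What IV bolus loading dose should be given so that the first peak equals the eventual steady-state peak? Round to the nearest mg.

257 mg

f = (1/2)^(105/35) ≈ 0.125000; accumulation ratio R = 1/(1−f) ≈ 1.14286.
Loading dose to hit Cmax,ss on first dose: D_load = D_maint·R ≈ 225 × 1.14286 ≈ 257.14 mg.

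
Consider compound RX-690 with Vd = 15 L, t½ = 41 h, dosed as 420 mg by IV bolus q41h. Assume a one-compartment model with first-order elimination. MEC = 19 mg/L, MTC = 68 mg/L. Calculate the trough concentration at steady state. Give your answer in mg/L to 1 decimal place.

τ = 41 h = 1 half-life, so f = (1/2)^1 = 0.5.
At steady state, R = 1/(1 − 0.5) = 2/1.
Single-dose peak C₀ = D/Vd = 420/15 = 28 mg/L.
Steady-state peak Cmax,ss = C₀·R = 28 × 2/1 ≈ 56.000 mg/L.
Steady-state trough Cmin,ss = Cmax,ss·f ≈ 56.000 × 0.5 ≈ 28.000 mg/L.
Trough 28.0 mg/L vs MEC 19 mg/L: adequate.

28.0 mg/L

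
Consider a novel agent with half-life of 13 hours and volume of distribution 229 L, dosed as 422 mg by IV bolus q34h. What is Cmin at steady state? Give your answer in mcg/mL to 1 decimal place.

k = ln2/t½ = ln2/13 ≈ 0.053319 h⁻¹; fraction remaining f = e^(−kτ) = e^(−0.053319×34) ≈ 0.1632.
Single-dose peak C₀ = D/Vd = 422/229 ≈ 1.843 mcg/mL.
Steady-state trough Cmin,ss = C₀·f/(1−f) ≈ 1.843 × 0.1632/0.8368 ≈ 0.359 mcg/mL.

0.4 mcg/mL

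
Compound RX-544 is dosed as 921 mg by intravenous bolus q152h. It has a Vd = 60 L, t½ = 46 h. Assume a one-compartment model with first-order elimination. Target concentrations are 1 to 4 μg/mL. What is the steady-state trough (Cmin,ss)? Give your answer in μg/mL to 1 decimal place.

1.7 μg/mL

k = ln2/t½ = ln2/46 ≈ 0.015068 h⁻¹; fraction remaining f = e^(−kτ) = e^(−0.015068×152) ≈ 0.1012.
Single-dose peak C₀ = D/Vd = 921/60 ≈ 15.350 μg/mL.
Steady-state trough Cmin,ss = C₀·f/(1−f) ≈ 15.350 × 0.1012/0.8988 ≈ 1.728 μg/mL.
Trough 1.7 μg/mL vs MEC 1 μg/mL: adequate.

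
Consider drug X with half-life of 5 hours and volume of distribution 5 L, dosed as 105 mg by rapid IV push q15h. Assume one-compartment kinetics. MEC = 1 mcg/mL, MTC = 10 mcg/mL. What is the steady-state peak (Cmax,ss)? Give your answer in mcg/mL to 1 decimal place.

24.0 mcg/mL

The dosing interval is 3 half-lives, so f = 2^(−3) = 0.125.
At steady state, R = 1/(1 − 0.125) = 8/7.
Single-dose peak C₀ = D/Vd = 105/5 = 21 mcg/mL.
Steady-state peak Cmax,ss = C₀·R = 21 × 8/7 ≈ 24.000 mcg/mL.
Peak 24.0 mcg/mL vs MTC 10 mcg/mL: exceeds toxic threshold.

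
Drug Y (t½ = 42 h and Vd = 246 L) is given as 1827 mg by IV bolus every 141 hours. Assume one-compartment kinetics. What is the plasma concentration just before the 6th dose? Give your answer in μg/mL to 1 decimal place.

0.8 μg/mL

f = (1/2)^(τ/t½) = (1/2)^(141/42) ≈ 0.0976.
C₀ = D/Vd = 1827/246 ≈ 7.427 μg/mL.
Before the 6th dose, 5 doses have been given. Superposition: Cmin = C₀·(f + f² + … + f^5).
≈ 7.427 × (0.0976 + 0.0095 + 0.0009 + 0.0001 + 0.0000) ≈ 7.427 × 0.1081 ≈ 0.803 μg/mL.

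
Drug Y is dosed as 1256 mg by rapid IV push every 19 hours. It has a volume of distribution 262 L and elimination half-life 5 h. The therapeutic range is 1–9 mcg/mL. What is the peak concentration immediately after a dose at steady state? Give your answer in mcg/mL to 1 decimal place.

k = ln2/t½ = ln2/5 ≈ 0.138629 h⁻¹; fraction remaining f = e^(−kτ) = e^(−0.138629×19) ≈ 0.0718.
At steady state, accumulation factor R = 1/(1 − e^(−kτ)) ≈ 1.0774.
Single-dose peak C₀ = D/Vd = 1256/262 ≈ 4.794 mcg/mL.
Steady-state peak Cmax,ss = C₀·R ≈ 4.794 × 1.0774 ≈ 5.165 mcg/mL.
Peak 5.2 mcg/mL vs MTC 9 mcg/mL: below toxic threshold.

5.2 mcg/mL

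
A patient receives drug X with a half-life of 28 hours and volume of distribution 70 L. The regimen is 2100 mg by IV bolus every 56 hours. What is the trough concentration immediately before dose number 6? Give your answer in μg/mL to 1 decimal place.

10.0 μg/mL

f = (1/2)^(τ/t½) = (1/2)^(56/28) ≈ 0.2500.
C₀ = D/Vd = 2100/70 ≈ 30.000 μg/mL.
Before the 6th dose, 5 doses have been given. Superposition: Cmin = C₀·(f + f² + … + f^5).
≈ 30.000 × (0.2500 + 0.0625 + 0.0156 + 0.0039 + 0.0010) ≈ 30.000 × 0.3330 ≈ 9.990 μg/mL.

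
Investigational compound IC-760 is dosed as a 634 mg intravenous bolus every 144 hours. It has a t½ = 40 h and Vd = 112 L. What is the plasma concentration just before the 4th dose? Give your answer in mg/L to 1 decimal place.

f = (1/2)^(τ/t½) = (1/2)^(144/40) ≈ 0.0825.
C₀ = D/Vd = 634/112 ≈ 5.661 mg/L.
Before the 4th dose, 3 doses have been given. Superposition: Cmin = C₀·(f + f² + … + f^3).
≈ 5.661 × (0.0825 + 0.0068 + 0.0006) ≈ 5.661 × 0.0899 ≈ 0.509 mg/L.

0.5 mg/L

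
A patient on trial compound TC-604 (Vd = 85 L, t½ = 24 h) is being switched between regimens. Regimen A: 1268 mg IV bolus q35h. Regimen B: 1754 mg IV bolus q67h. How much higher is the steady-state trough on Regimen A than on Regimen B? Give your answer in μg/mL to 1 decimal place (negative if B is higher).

5.1 μg/mL

Regimen A: f = (1/2)^(35/24) ≈ 0.3639; Cmin,ss = (1268/85)·f/(1−f) ≈ 8.534 μg/mL.
Regimen B: f = (1/2)^(67/24) ≈ 0.1444; Cmin,ss = (1754/85)·f/(1−f) ≈ 3.483 μg/mL.
Difference ≈ 8.534 − 3.483 ≈ 5.051 μg/mL.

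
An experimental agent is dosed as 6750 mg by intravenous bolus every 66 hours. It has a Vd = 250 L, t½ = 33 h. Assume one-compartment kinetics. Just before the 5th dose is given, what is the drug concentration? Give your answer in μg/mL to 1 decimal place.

f = (1/2)^(τ/t½) = (1/2)^(66/33) ≈ 0.2500.
C₀ = D/Vd = 6750/250 ≈ 27.000 μg/mL.
Before the 5th dose, 4 doses have been given. Superposition: Cmin = C₀·(f + f² + … + f^4).
≈ 27.000 × (0.2500 + 0.0625 + 0.0156 + 0.0039) ≈ 27.000 × 0.3320 ≈ 8.964 μg/mL.

9.0 μg/mL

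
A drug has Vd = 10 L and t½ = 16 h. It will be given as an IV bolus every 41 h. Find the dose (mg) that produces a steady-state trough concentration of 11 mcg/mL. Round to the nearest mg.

540 mg

τ/t½ = 41/16 ≈ 2.5625, so f = (1/2)^(41/16) ≈ 0.169282.
Cmin,ss = (D/Vd)·f/(1−f), so D = Cmin,ss·Vd·(1−f)/f.
D = 11 × 10 × (1−f)/f ≈ 11 × 10 × 4.90730 ≈ 539.80 mg.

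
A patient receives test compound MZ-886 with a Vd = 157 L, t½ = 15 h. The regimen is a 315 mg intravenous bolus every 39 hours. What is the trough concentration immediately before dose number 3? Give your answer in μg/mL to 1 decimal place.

f = (1/2)^(τ/t½) = (1/2)^(39/15) ≈ 0.1649.
C₀ = D/Vd = 315/157 ≈ 2.006 μg/mL.
Before the 3rd dose, 2 doses have been given. Superposition: Cmin = C₀·(f + f²).
≈ 2.006 × (0.1649 + 0.0272) ≈ 2.006 × 0.1921 ≈ 0.385 μg/mL.

0.4 μg/mL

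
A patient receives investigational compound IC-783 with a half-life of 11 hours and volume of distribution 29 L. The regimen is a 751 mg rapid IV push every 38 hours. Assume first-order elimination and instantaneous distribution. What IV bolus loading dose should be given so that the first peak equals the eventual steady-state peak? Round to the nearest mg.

f = (1/2)^(38/11) ≈ 0.091218; accumulation ratio R = 1/(1−f) ≈ 1.10037.
Loading dose to hit Cmax,ss on first dose: D_load = D_maint·R ≈ 751 × 1.10037 ≈ 826.38 mg.

826 mg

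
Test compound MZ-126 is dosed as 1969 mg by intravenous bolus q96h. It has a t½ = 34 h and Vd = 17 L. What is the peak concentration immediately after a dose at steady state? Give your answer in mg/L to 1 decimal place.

134.9 mg/L

τ/t½ = 96/34 ≈ 2.8235, so fraction remaining f = (1/2)^(96/34) ≈ 0.1413.
Accumulation ratio R = 1/(1 − f) ≈ 1/0.8587 ≈ 1.1646.
Each bolus raises the concentration by D/Vd = 1969/17 ≈ 115.824 mg/L.
Steady-state peak Cmax,ss = C₀·R ≈ 115.824 × 1.1646 ≈ 134.889 mg/L.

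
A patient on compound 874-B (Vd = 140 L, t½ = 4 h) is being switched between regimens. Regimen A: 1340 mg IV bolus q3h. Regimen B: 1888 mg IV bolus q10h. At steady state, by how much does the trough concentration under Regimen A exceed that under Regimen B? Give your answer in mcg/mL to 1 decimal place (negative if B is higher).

11.1 mcg/mL

Regimen A: f = (1/2)^(3/4) ≈ 0.5946; Cmin,ss = (1340/140)·f/(1−f) ≈ 14.038 mcg/mL.
Regimen B: f = (1/2)^(10/4) ≈ 0.1768; Cmin,ss = (1888/140)·f/(1−f) ≈ 2.896 mcg/mL.
Difference ≈ 14.038 − 2.896 ≈ 11.142 mcg/mL.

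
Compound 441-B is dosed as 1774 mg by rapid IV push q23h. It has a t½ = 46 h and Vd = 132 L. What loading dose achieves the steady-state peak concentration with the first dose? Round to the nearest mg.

f = (1/2)^(23/46) ≈ 0.707107; accumulation ratio R = 1/(1−f) ≈ 3.41422.
Loading dose to hit Cmax,ss on first dose: D_load = D_maint·R ≈ 1774 × 3.41422 ≈ 6056.83 mg.

6057 mg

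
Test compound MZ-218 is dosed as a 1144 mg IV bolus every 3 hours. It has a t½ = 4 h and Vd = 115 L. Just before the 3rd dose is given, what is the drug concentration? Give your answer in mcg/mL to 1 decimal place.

9.4 mcg/mL

f = (1/2)^(τ/t½) = (1/2)^(3/4) ≈ 0.5946.
C₀ = D/Vd = 1144/115 ≈ 9.948 mcg/mL.
Before the 3rd dose, 2 doses have been given. Superposition: Cmin = C₀·(f + f²).
≈ 9.948 × (0.5946 + 0.3535) ≈ 9.948 × 0.9481 ≈ 9.432 mcg/mL.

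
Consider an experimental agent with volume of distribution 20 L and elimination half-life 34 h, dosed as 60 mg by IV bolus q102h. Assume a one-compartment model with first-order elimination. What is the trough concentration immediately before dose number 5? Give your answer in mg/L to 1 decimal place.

0.4 mg/L

f = (1/2)^(τ/t½) = (1/2)^(102/34) ≈ 0.1250.
C₀ = D/Vd = 60/20 ≈ 3.000 mg/L.
Before the 5th dose, 4 doses have been given. Superposition: Cmin = C₀·(f + f² + … + f^4).
≈ 3.000 × (0.1250 + 0.0156 + 0.0020 + 0.0002) ≈ 3.000 × 0.1428 ≈ 0.428 mg/L.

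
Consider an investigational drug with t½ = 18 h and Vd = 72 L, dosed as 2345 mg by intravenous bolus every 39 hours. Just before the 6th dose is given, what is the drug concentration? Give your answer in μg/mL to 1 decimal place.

f = (1/2)^(τ/t½) = (1/2)^(39/18) ≈ 0.2227.
C₀ = D/Vd = 2345/72 ≈ 32.569 μg/mL.
Before the 6th dose, 5 doses have been given. Superposition: Cmin = C₀·(f + f² + … + f^5).
≈ 32.569 × (0.2227 + 0.0496 + 0.0110 + 0.0025 + 0.0005) ≈ 32.569 × 0.2863 ≈ 9.325 μg/mL.

9.3 μg/mL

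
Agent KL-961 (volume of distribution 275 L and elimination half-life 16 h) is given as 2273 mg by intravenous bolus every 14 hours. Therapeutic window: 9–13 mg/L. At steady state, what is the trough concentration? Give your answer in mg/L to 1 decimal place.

9.9 mg/L

Over one 14-h interval, 14/16 ≈ 0.875 half-lives elapse, leaving f ≈ 0.5453 of each dose.
Single-dose peak C₀ = D/Vd = 2273/275 ≈ 8.265 mg/L.
Steady-state trough Cmin,ss = C₀·f/(1−f) ≈ 8.265 × 0.5453/0.4547 ≈ 9.912 mg/L.
Trough 9.9 mg/L vs MEC 9 mg/L: adequate.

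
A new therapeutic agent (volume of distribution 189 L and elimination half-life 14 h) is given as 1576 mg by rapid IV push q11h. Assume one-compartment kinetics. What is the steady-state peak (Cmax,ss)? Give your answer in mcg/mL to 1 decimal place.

τ/t½ = 11/14 ≈ 0.78571, so fraction remaining f = (1/2)^(11/14) ≈ 0.5801.
At steady state, accumulation factor R = 1/(1 − e^(−kτ)) ≈ 2.3815.
Each bolus raises the concentration by D/Vd = 1576/189 ≈ 8.339 mcg/mL.
Steady-state peak Cmax,ss = C₀·R ≈ 8.339 × 2.3815 ≈ 19.859 mcg/mL.

19.9 mcg/mL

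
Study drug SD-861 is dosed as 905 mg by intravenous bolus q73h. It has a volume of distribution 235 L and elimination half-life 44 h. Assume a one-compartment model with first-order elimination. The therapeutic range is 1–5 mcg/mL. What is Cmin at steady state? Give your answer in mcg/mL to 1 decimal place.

1.8 mcg/mL

τ/t½ = 73/44 ≈ 1.6591, so fraction remaining f = (1/2)^(73/44) ≈ 0.3166.
Accumulation ratio R = 1/(1 − f) ≈ 1/0.6834 ≈ 1.4633.
Single-dose peak C₀ = D/Vd = 905/235 ≈ 3.851 mcg/mL.
Cmax,ss = C₀/(1 − f) ≈ 3.851/0.6834 ≈ 5.635 mcg/mL.
Steady-state trough Cmin,ss = Cmax,ss·f ≈ 5.635 × 0.3166 ≈ 1.784 mcg/mL.
Trough 1.8 mcg/mL vs MEC 1 mcg/mL: adequate.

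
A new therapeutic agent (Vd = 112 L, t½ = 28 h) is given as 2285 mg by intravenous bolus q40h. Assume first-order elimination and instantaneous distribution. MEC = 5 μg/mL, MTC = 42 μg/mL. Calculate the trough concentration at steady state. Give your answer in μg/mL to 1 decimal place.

Over one 40-h interval, 40/28 ≈ 1.4286 half-lives elapse, leaving f ≈ 0.3715 of each dose.
At steady state, accumulation factor R = 1/(1 − e^(−kτ)) ≈ 1.5911.
Each bolus raises the concentration by D/Vd = 2285/112 ≈ 20.402 μg/mL.
Cmax,ss = C₀/(1 − f) ≈ 20.402/0.6285 ≈ 32.461 μg/mL.
One interval later, Cmin,ss = Cmax,ss·e^(−kτ) ≈ 32.461 × 0.3715 ≈ 12.059 μg/mL.
Trough 12.1 μg/mL vs MEC 5 μg/mL: adequate.

12.1 μg/mL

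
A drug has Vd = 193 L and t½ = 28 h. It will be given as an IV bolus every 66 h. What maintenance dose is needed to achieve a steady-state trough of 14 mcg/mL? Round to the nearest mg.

τ/t½ = 66/28 ≈ 2.3571, so f = (1/2)^(66/28) ≈ 0.195177.
Cmin,ss = (D/Vd)·f/(1−f), so D = Cmin,ss·Vd·(1−f)/f.
D = 14 × 193 × (1−f)/f ≈ 14 × 193 × 4.12355 ≈ 11141.83 mg.

11142 mg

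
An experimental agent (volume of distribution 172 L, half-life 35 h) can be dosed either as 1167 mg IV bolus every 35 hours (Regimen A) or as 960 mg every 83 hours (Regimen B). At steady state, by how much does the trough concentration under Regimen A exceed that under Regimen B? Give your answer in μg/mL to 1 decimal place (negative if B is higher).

Regimen A: f = (1/2)^(35/35) ≈ 0.5000; Cmin,ss = (1167/172)·f/(1−f) ≈ 6.785 μg/mL.
Regimen B: f = (1/2)^(83/35) ≈ 0.1933; Cmin,ss = (960/172)·f/(1−f) ≈ 1.337 μg/mL.
Difference ≈ 6.785 − 1.337 ≈ 5.448 μg/mL.

5.4 μg/mL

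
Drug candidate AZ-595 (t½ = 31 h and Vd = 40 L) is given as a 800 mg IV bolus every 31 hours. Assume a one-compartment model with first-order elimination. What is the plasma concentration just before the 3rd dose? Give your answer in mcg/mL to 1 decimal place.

f = (1/2)^(τ/t½) = (1/2)^(31/31) ≈ 0.5000.
C₀ = D/Vd = 800/40 ≈ 20.000 mcg/mL.
Before the 3rd dose, 2 doses have been given. Superposition: Cmin = C₀·(f + f²).
≈ 20.000 × (0.5000 + 0.2500) ≈ 20.000 × 0.7500 ≈ 15.000 mcg/mL.

15.0 mcg/mL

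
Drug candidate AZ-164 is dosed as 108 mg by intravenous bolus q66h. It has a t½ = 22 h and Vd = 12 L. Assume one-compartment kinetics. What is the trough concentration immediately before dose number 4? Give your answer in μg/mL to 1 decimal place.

f = (1/2)^(τ/t½) = (1/2)^(66/22) ≈ 0.1250.
C₀ = D/Vd = 108/12 ≈ 9.000 μg/mL.
Before the 4th dose, 3 doses have been given. Superposition: Cmin = C₀·(f + f² + … + f^3).
≈ 9.000 × (0.1250 + 0.0156 + 0.0020) ≈ 9.000 × 0.1426 ≈ 1.283 μg/mL.

1.3 μg/mL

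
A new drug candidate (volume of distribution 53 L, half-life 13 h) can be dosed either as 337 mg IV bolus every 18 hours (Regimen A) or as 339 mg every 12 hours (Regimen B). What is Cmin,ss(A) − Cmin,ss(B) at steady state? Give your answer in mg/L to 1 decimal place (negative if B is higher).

Regimen A: f = (1/2)^(18/13) ≈ 0.3830; Cmin,ss = (337/53)·f/(1−f) ≈ 3.947 mg/L.
Regimen B: f = (1/2)^(12/13) ≈ 0.5274; Cmin,ss = (339/53)·f/(1−f) ≈ 7.138 mg/L.
Difference ≈ 3.947 − 7.138 ≈ -3.191 mg/L.

-3.2 mg/L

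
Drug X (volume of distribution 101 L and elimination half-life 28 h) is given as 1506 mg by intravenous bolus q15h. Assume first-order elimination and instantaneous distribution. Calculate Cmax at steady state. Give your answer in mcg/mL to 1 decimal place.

48.1 mcg/mL

k = ln2/t½ = ln2/28 ≈ 0.024755 h⁻¹; fraction remaining f = e^(−kτ) = e^(−0.024755×15) ≈ 0.6898.
Accumulation ratio R = 1/(1 − f) ≈ 1/0.3102 ≈ 3.2237.
Each bolus raises the concentration by D/Vd = 1506/101 ≈ 14.911 mcg/mL.
Steady-state peak Cmax,ss = C₀·R ≈ 14.911 × 3.2237 ≈ 48.069 mcg/mL.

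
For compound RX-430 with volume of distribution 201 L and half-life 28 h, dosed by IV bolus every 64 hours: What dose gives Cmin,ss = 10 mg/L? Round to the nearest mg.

τ/t½ = 64/28 ≈ 2.2857, so f = (1/2)^(64/28) ≈ 0.205084.
Cmin,ss = (D/Vd)·f/(1−f), so D = Cmin,ss·Vd·(1−f)/f.
D = 10 × 201 × (1−f)/f ≈ 10 × 201 × 3.87605 ≈ 7790.86 mg.

7791 mg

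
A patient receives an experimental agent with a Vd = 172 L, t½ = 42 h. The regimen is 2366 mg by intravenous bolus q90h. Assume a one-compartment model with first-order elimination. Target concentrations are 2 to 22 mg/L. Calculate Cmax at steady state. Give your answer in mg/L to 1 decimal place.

τ/t½ = 90/42 ≈ 2.1429, so fraction remaining f = (1/2)^(90/42) ≈ 0.2264.
At steady state, accumulation factor R = 1/(1 − e^(−kτ)) ≈ 1.2927.
Each bolus raises the concentration by D/Vd = 2366/172 ≈ 13.756 mg/L.
Steady-state peak Cmax,ss = C₀·R ≈ 13.756 × 1.2927 ≈ 17.782 mg/L.
Peak 17.8 mg/L vs MTC 22 mg/L: below toxic threshold.

17.8 mg/L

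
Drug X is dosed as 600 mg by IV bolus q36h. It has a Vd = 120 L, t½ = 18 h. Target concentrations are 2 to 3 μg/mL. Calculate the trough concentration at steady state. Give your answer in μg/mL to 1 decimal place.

1.7 μg/mL

The dosing interval is 2 half-lives, so f = 2^(−2) = 0.25.
At steady state, R = 1/(1 − 0.25) = 4/3.
Single-dose peak C₀ = D/Vd = 600/120 = 5 μg/mL.
Steady-state peak Cmax,ss = C₀·R = 5 × 4/3 ≈ 6.667 μg/mL.
Steady-state trough Cmin,ss = Cmax,ss·f ≈ 6.667 × 0.25 ≈ 1.667 μg/mL.
Trough 1.7 μg/mL vs MEC 2 μg/mL: subtherapeutic.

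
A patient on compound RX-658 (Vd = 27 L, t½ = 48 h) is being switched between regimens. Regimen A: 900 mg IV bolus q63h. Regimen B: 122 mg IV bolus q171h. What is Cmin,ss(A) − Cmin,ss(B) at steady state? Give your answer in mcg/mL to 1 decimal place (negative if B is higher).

Regimen A: f = (1/2)^(63/48) ≈ 0.4026; Cmin,ss = (900/27)·f/(1−f) ≈ 22.464 mcg/mL.
Regimen B: f = (1/2)^(171/48) ≈ 0.0846; Cmin,ss = (122/27)·f/(1−f) ≈ 0.418 mcg/mL.
Difference ≈ 22.464 − 0.418 ≈ 22.046 mcg/mL.

22.0 mcg/mL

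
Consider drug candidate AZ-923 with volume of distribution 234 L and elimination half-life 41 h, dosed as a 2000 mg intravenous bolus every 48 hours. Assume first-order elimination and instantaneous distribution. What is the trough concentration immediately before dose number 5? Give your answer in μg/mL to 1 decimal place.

f = (1/2)^(τ/t½) = (1/2)^(48/41) ≈ 0.4442.
C₀ = D/Vd = 2000/234 ≈ 8.547 μg/mL.
Before the 5th dose, 4 doses have been given. Superposition: Cmin = C₀·(f + f² + … + f^4).
≈ 8.547 × (0.4442 + 0.1973 + 0.0876 + 0.0389) ≈ 8.547 × 0.7680 ≈ 6.564 μg/mL.

6.6 μg/mL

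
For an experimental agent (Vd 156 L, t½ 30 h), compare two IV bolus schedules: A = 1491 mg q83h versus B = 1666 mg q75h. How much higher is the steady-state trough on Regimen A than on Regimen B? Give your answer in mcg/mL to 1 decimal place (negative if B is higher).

-0.6 mcg/mL

Regimen A: f = (1/2)^(83/30) ≈ 0.1469; Cmin,ss = (1491/156)·f/(1−f) ≈ 1.646 mcg/mL.
Regimen B: f = (1/2)^(75/30) ≈ 0.1768; Cmin,ss = (1666/156)·f/(1−f) ≈ 2.294 mcg/mL.
Difference ≈ 1.646 − 2.294 ≈ -0.648 mcg/mL.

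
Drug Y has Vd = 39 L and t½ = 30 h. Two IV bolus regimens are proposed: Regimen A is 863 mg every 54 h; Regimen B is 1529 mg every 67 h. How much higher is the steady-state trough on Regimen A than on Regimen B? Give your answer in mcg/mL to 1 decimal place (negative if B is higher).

Regimen A: f = (1/2)^(54/30) ≈ 0.2872; Cmin,ss = (863/39)·f/(1−f) ≈ 8.916 mcg/mL.
Regimen B: f = (1/2)^(67/30) ≈ 0.2127; Cmin,ss = (1529/39)·f/(1−f) ≈ 10.592 mcg/mL.
Difference ≈ 8.916 − 10.592 ≈ -1.676 mcg/mL.

-1.7 mcg/mL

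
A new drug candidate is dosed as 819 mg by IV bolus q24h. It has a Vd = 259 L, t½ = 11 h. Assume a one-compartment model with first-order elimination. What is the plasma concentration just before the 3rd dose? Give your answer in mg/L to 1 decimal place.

f = (1/2)^(τ/t½) = (1/2)^(24/11) ≈ 0.2204.
C₀ = D/Vd = 819/259 ≈ 3.162 mg/L.
Before the 3rd dose, 2 doses have been given. Superposition: Cmin = C₀·(f + f²).
≈ 3.162 × (0.2204 + 0.0486) ≈ 3.162 × 0.2690 ≈ 0.851 mg/L.

0.9 mg/L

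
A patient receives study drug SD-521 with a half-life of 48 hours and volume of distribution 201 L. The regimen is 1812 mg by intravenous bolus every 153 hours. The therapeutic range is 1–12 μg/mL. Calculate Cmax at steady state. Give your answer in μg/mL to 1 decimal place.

10.1 μg/mL

k = ln2/t½ = ln2/48 ≈ 0.014441 h⁻¹; fraction remaining f = e^(−kτ) = e^(−0.014441×153) ≈ 0.1098.
At steady state, accumulation factor R = 1/(1 − e^(−kτ)) ≈ 1.1233.
Each bolus raises the concentration by D/Vd = 1812/201 ≈ 9.015 μg/mL.
Steady-state peak Cmax,ss = C₀·R ≈ 9.015 × 1.1233 ≈ 10.127 μg/mL.
Peak 10.1 μg/mL vs MTC 12 μg/mL: below toxic threshold.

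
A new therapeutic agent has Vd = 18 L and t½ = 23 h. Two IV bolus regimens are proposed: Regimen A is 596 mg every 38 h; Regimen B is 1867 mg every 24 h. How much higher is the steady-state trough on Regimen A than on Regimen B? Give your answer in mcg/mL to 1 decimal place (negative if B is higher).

Regimen A: f = (1/2)^(38/23) ≈ 0.3182; Cmin,ss = (596/18)·f/(1−f) ≈ 15.453 mcg/mL.
Regimen B: f = (1/2)^(24/23) ≈ 0.4852; Cmin,ss = (1867/18)·f/(1−f) ≈ 97.758 mcg/mL.
Difference ≈ 15.453 − 97.758 ≈ -82.305 mcg/mL.

-82.3 mcg/mL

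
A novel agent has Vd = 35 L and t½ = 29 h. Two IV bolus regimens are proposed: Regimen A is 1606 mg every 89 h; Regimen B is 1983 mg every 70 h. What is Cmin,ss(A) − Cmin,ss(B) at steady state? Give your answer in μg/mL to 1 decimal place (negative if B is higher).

-6.9 μg/mL

Regimen A: f = (1/2)^(89/29) ≈ 0.1192; Cmin,ss = (1606/35)·f/(1−f) ≈ 6.210 μg/mL.
Regimen B: f = (1/2)^(70/29) ≈ 0.1877; Cmin,ss = (1983/35)·f/(1−f) ≈ 13.092 μg/mL.
Difference ≈ 6.210 − 13.092 ≈ -6.882 μg/mL.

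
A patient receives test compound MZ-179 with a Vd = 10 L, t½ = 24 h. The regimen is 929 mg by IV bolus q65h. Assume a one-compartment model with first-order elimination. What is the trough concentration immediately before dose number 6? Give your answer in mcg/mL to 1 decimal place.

f = (1/2)^(τ/t½) = (1/2)^(65/24) ≈ 0.1530.
C₀ = D/Vd = 929/10 ≈ 92.900 mcg/mL.
Before the 6th dose, 5 doses have been given. Superposition: Cmin = C₀·(f + f² + … + f^5).
≈ 92.900 × (0.1530 + 0.0234 + 0.0036 + 0.0005 + 0.0001) ≈ 92.900 × 0.1806 ≈ 16.778 mcg/mL.

16.8 mcg/mL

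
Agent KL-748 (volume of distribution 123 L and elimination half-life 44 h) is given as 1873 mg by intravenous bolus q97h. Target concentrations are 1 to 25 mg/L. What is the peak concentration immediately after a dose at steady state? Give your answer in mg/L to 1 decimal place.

k = ln2/t½ = ln2/44 ≈ 0.015753 h⁻¹; fraction remaining f = e^(−kτ) = e^(−0.015753×97) ≈ 0.2170.
Accumulation ratio R = 1/(1 − f) ≈ 1/0.7830 ≈ 1.2771.
Single-dose peak C₀ = D/Vd = 1873/123 ≈ 15.228 mg/L.
Steady-state peak Cmax,ss = C₀·R ≈ 15.228 × 1.2771 ≈ 19.448 mg/L.
Peak 19.4 mg/L vs MTC 25 mg/L: below toxic threshold.

19.4 mg/L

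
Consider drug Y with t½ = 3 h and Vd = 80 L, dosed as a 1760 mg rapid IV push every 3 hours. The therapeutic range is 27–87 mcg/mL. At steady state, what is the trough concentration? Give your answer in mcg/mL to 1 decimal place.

The dosing interval is 1 half-life, so f = 2^(−1) = 0.5.
Accumulation ratio R = 1/(1 − f) = 1/0.5 = 2/1.
Single-dose peak C₀ = D/Vd = 1760/80 = 22 mcg/mL.
Steady-state peak Cmax,ss = C₀·R = 22 × 2/1 ≈ 44.000 mcg/mL.
Steady-state trough Cmin,ss = Cmax,ss·f ≈ 44.000 × 0.5 ≈ 22.000 mcg/mL.
Trough 22.0 mcg/mL vs MEC 27 mcg/mL: subtherapeutic.

22.0 mcg/mL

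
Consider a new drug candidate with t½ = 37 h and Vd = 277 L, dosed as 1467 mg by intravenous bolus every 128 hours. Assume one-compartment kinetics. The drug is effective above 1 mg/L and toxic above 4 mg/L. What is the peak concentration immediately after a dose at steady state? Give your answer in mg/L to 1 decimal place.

5.8 mg/L

k = ln2/t½ = ln2/37 ≈ 0.018734 h⁻¹; fraction remaining f = e^(−kτ) = e^(−0.018734×128) ≈ 0.0909.
Accumulation ratio R = 1/(1 − f) ≈ 1/0.9091 ≈ 1.1000.
Each bolus raises the concentration by D/Vd = 1467/277 ≈ 5.296 mg/L.
Steady-state peak Cmax,ss = C₀·R ≈ 5.296 × 1.1000 ≈ 5.826 mg/L.
Peak 5.8 mg/L vs MTC 4 mg/L: exceeds toxic threshold.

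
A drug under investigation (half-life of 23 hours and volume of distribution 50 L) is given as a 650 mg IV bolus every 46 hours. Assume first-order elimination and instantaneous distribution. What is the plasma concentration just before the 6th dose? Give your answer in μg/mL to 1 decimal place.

4.3 μg/mL

f = (1/2)^(τ/t½) = (1/2)^(46/23) ≈ 0.2500.
C₀ = D/Vd = 650/50 ≈ 13.000 μg/mL.
Before the 6th dose, 5 doses have been given. Superposition: Cmin = C₀·(f + f² + … + f^5).
≈ 13.000 × (0.2500 + 0.0625 + 0.0156 + 0.0039 + 0.0010) ≈ 13.000 × 0.3330 ≈ 4.329 μg/mL.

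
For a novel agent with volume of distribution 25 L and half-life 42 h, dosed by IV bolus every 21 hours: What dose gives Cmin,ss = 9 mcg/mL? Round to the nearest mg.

93 mg

τ/t½ = 21/42 ≈ 0.5, so f = (1/2)^(21/42) ≈ 0.707107.
Cmin,ss = (D/Vd)·f/(1−f), so D = Cmin,ss·Vd·(1−f)/f.
D = 9 × 25 × (1−f)/f ≈ 9 × 25 × 0.41421 ≈ 93.20 mg.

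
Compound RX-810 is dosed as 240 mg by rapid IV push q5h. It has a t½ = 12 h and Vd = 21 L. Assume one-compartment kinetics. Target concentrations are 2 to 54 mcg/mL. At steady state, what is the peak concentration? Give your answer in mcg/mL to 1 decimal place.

45.6 mcg/mL

Over one 5-h interval, 5/12 ≈ 0.41667 half-lives elapse, leaving f ≈ 0.7492 of each dose.
At steady state, accumulation factor R = 1/(1 − e^(−kτ)) ≈ 3.9872.
Single-dose peak C₀ = D/Vd = 240/21 ≈ 11.429 mcg/mL.
Cmax,ss = C₀/(1 − f) ≈ 11.429/0.2508 ≈ 45.570 mcg/mL.
Peak 45.6 mcg/mL vs MTC 54 mcg/mL: below toxic threshold.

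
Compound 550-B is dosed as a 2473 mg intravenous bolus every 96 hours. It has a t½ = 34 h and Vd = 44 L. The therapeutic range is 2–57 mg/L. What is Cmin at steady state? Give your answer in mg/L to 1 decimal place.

9.2 mg/L

Over one 96-h interval, 96/34 ≈ 2.8235 half-lives elapse, leaving f ≈ 0.1413 of each dose.
Single-dose peak C₀ = D/Vd = 2473/44 ≈ 56.205 mg/L.
Steady-state trough Cmin,ss = C₀·f/(1−f) ≈ 56.205 × 0.1413/0.8587 ≈ 9.249 mg/L.
Trough 9.2 mg/L vs MEC 2 mg/L: adequate.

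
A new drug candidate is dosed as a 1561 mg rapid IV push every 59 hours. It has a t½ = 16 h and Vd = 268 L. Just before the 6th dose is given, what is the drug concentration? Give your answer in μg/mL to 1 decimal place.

f = (1/2)^(τ/t½) = (1/2)^(59/16) ≈ 0.0776.
C₀ = D/Vd = 1561/268 ≈ 5.825 μg/mL.
Before the 6th dose, 5 doses have been given. Superposition: Cmin = C₀·(f + f² + … + f^5).
≈ 5.825 × (0.0776 + 0.0060 + 0.0005 + 0.0000 + 0.0000) ≈ 5.825 × 0.0841 ≈ 0.490 μg/mL.

0.5 μg/mL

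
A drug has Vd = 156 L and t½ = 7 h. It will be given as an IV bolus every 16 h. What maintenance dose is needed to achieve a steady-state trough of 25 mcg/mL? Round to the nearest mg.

τ/t½ = 16/7 ≈ 2.2857, so f = (1/2)^(16/7) ≈ 0.205084.
Cmin,ss = (D/Vd)·f/(1−f), so D = Cmin,ss·Vd·(1−f)/f.
D = 25 × 156 × (1−f)/f ≈ 25 × 156 × 3.87605 ≈ 15116.60 mg.

15117 mg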